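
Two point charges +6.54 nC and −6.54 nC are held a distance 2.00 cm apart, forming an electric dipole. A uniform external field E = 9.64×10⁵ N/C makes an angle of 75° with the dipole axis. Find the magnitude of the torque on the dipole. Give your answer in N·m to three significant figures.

Dipole moment p = qd = (6.54×10⁻⁹ C)(0.0200 m) = 1.308×10⁻¹⁰ C·m.
Torque on an electric dipole: τ = pE sinθ.
τ = (1.308×10⁻¹⁰)(9.64×10⁵)·sin75° = 1.218×10⁻⁴ N·m.

τ ≈ 1.22×10⁻⁴ N·m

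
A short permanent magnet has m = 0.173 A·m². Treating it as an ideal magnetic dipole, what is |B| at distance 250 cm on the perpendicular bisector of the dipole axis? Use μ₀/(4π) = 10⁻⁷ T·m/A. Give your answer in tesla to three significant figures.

B ≈ 1.11×10⁻⁹ T

In the equatorial plane B = (μ₀/4π)·m/r³ (half the axial value).
B = (10⁻⁷)·(0.173) / (2.50)³ = 1.107×10⁻⁹ T.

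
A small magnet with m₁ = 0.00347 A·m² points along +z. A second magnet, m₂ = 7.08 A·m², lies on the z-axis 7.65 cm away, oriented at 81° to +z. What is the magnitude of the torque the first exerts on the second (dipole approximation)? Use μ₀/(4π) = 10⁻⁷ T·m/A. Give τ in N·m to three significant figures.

τ ≈ 1.08×10⁻⁵ N·m

Dipole B is on the axis of dipole A, so B₁ there is axial: B₁ = (μ₀/4π)·2m₁/r³ along +z.
B₁ = 2(10⁻⁷)(0.00347)/(0.0765)³ = 1.550×10⁻⁶ T.
τ = m₂ B₁ sinθ.
τ = (7.08)(1.550×10⁻⁶)·sin81° = 1.084×10⁻⁵ N·m.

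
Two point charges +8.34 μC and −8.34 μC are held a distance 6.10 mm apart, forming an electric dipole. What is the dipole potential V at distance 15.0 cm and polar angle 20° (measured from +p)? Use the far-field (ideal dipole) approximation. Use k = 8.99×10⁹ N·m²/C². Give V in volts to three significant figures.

Dipole moment p = qd = (8.34×10⁻⁶ C)(0.00610 m) = 5.087×10⁻⁸ C·m.
The dipole potential is V = kp cosθ / r².
V = (8.99×10⁹)(5.087×10⁻⁸)·cos20° / (0.150)² = 1.910×10⁴ V.

V ≈ 1.91×10⁴ V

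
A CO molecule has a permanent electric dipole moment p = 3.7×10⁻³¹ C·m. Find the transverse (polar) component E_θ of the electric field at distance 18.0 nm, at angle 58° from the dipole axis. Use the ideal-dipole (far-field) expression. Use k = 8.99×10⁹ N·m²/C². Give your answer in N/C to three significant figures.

For a dipole, E_θ = (kp sinθ)/r³.
kp/r³ = (8.99×10⁹)(3.70×10⁻³¹)/(1.80×10⁻⁸)³ = 570.4 N/C.
E_θ = 570.4·sin58° = 483.7 N/C.

E_θ ≈ 484 N/C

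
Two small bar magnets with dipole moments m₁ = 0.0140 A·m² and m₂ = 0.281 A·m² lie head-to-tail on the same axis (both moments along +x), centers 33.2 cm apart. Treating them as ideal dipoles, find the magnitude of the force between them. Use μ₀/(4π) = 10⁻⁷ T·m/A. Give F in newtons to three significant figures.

On-axis B of dipole 1: B = (μ₀/4π)·2m₁/r³. Force on dipole 2: F = m₂·dB/dr.
dB/dr = −(μ₀/4π)·6m₁/r⁴, so |F| = (μ₀/4π)·6m₁m₂/r⁴.
F = 6(10⁻⁷)(0.0140)(0.281)/(0.332)⁴ = 1.943×10⁻⁷ N.

F ≈ 1.94×10⁻⁷ N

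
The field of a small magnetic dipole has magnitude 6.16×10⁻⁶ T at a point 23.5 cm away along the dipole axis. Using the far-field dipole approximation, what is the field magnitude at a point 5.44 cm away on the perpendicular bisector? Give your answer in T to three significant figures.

B ≈ 2.48×10⁻⁴ T

Dipole fields scale as 1/r³ in the far field.
The axial field is twice the equatorial field at the same r, so the geometry factor is 1/2.
B₂ = B₁ · (1/2) · (r₁/r₂)³ = 6.16×10⁻⁶ · 0.5 · (23.5/5.44)³.
(r₁/r₂)³ = (4.32)³ = 80.61.
B₂ ≈ 2.483×10⁻⁴ T.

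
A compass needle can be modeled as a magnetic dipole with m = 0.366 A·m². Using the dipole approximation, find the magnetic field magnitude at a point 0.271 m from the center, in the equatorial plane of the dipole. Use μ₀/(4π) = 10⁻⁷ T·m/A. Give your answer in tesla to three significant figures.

B ≈ 1.84×10⁻⁶ T

In the equatorial plane B = (μ₀/4π)·m/r³ (half the axial value).
B = (10⁻⁷)·(0.366) / (0.271)³ = 1.839×10⁻⁶ T.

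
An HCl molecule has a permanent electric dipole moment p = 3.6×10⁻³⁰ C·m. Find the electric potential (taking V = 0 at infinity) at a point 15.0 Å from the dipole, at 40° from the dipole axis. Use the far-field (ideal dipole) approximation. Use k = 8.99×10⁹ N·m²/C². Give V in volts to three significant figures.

V ≈ 0.0110 V

The dipole potential is V = kp cosθ / r².
V = (8.99×10⁹)(3.60×10⁻³⁰)·cos40° / (1.50×10⁻⁹)² = 0.01102 V.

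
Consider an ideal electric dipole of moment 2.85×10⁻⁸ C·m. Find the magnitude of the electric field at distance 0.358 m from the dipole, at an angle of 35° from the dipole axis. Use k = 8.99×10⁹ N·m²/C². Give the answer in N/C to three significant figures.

E ≈ 9690 N/C

At angle θ the dipole field magnitude is E = (kp/r³)·√(1 + 3cos²θ).
kp/r³ = (8.99×10⁹)(2.85×10⁻⁸) / (0.358)³ = 5584 N/C.
√(1 + 3cos²35°) = √(1 + 3·0.6710) = √3.0130 ≈ 1.7358.
E ≈ 5584 × 1.736 = 9693 N/C.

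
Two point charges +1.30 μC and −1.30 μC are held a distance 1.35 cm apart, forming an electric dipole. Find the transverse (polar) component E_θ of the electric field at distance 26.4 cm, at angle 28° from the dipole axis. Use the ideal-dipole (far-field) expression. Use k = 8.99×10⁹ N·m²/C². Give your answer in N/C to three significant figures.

E_θ ≈ 4030 N/C

Dipole moment p = qd = (1.30×10⁻⁶ C)(0.0135 m) = 1.755×10⁻⁸ C·m.
For a dipole, E_θ = (kp sinθ)/r³.
kp/r³ = (8.99×10⁹)(1.755×10⁻⁸)/(0.264)³ = 8575 N/C.
E_θ = 8575·sin28° = 4026 N/C.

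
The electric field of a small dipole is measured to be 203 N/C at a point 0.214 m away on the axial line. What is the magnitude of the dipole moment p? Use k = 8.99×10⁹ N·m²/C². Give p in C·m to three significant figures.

On axis E = 2kp/r³, so p = Er³/(2k).
p = (203)·(0.214)³ / (2·8.99×10⁹) = 1.106×10⁻¹⁰ C·m.

p ≈ 1.11×10⁻¹⁰ C·m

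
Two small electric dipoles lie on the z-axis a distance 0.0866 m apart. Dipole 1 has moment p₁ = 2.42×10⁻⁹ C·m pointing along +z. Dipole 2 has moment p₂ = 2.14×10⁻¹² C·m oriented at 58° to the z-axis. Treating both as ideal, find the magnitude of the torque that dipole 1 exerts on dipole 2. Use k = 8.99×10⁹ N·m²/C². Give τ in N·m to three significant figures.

The second dipole sits on the axis of the first, so the field there is axial: E₁ = 2kp₁/r³ along +z.
E₁ = 2(8.99×10⁹)(2.42×10⁻⁹)/(0.0866)³ = 6.700×10⁴ N/C.
Torque on the second dipole: τ = p₂ E₁ sinθ.
τ = (2.14×10⁻¹²)(6.700×10⁴)·sin58° = 1.216×10⁻⁷ N·m.

τ ≈ 1.22×10⁻⁷ N·m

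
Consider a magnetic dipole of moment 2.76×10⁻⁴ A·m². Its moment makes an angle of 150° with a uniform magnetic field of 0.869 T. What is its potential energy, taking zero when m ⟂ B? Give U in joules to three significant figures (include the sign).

U = −m·B = −mB cosθ.
U = −(2.76×10⁻⁴)(0.869)·cos150° = 2.077×10⁻⁴ J.

U ≈ 2.08×10⁻⁴ J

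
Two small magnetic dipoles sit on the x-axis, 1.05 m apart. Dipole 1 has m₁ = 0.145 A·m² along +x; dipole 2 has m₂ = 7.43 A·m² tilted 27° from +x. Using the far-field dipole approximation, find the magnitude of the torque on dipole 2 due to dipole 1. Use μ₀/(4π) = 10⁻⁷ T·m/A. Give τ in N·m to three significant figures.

τ ≈ 8.45×10⁻⁸ N·m

Dipole B is on the axis of dipole A, so B₁ there is axial: B₁ = (μ₀/4π)·2m₁/r³ along +x.
B₁ = 2(10⁻⁷)(0.145)/(1.05)³ = 2.505×10⁻⁸ T.
τ = m₂ B₁ sinθ.
τ = (7.43)(2.505×10⁻⁸)·sin27° = 8.450×10⁻⁸ N·m.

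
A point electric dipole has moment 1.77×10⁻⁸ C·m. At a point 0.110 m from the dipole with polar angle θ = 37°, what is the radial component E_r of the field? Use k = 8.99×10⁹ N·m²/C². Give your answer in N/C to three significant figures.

For a dipole, E_r = (2kp cosθ)/r³.
kp/r³ = (8.99×10⁹)(1.77×10⁻⁸)/(0.110)³ = 1.196×10⁵ N/C.
E_r = 2·1.196×10⁵·cos37° = 1.910×10⁵ N/C.

E_r ≈ 1.91×10⁵ N/C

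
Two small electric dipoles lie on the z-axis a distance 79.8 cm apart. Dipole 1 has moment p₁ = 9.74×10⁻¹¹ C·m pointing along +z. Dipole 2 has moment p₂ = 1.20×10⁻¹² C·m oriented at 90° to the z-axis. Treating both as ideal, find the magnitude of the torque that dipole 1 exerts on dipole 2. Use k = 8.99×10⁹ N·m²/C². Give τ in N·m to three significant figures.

The second dipole sits on the axis of the first, so the field there is axial: E₁ = 2kp₁/r³ along +z.
E₁ = 2(8.99×10⁹)(9.74×10⁻¹¹)/(0.798)³ = 3.446 N/C.
Torque on the second dipole: τ = p₂ E₁ sinθ.
τ = (1.20×10⁻¹²)(3.446)·sin90° = 4.135×10⁻¹² N·m.

τ ≈ 4.14×10⁻¹² N·m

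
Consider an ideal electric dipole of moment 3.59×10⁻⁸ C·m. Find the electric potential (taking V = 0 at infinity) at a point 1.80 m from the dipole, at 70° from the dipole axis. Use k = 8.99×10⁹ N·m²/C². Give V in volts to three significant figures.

V ≈ 34.1 V

The dipole potential is V = kp cosθ / r².
V = (8.99×10⁹)(3.59×10⁻⁸)·cos70° / (1.80)² = 34.07 V.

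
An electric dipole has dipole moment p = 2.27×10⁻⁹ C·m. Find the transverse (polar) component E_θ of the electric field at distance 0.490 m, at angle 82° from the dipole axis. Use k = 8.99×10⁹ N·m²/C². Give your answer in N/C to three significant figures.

For a dipole, E_θ = (kp sinθ)/r³.
kp/r³ = (8.99×10⁹)(2.27×10⁻⁹)/(0.490)³ = 173.5 N/C.
E_θ = 173.5·sin82° = 171.8 N/C.

E_θ ≈ 172 N/C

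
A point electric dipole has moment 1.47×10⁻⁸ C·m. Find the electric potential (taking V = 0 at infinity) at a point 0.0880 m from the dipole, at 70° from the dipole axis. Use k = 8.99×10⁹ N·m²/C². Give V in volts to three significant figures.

V ≈ 5840 V

The dipole potential is V = kp cosθ / r².
V = (8.99×10⁹)(1.47×10⁻⁸)·cos70° / (0.0880)² = 5837 V.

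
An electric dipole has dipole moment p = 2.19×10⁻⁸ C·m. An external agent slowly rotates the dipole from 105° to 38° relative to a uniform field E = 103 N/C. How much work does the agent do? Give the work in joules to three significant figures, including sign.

W ≈ -2.36×10⁻⁶ J

W_ext = ΔU = U(θ₂) − U(θ₁) = −pE cosθ₂ − (−pE cosθ₁) = pE(cosθ₁ − cosθ₂).
W = (2.19×10⁻⁸)(103)·(cos105° − cos38°) = (2.256×10⁻⁶)·(-1.0468) = -2.361×10⁻⁶ J.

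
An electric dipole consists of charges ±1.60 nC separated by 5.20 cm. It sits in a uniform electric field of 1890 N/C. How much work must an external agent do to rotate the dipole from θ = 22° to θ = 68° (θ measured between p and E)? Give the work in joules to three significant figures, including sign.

Dipole moment p = qd = (1.60×10⁻⁹ C)(0.0520 m) = 8.32×10⁻¹¹ C·m.
W_ext = ΔU = U(θ₂) − U(θ₁) = −pE cosθ₂ − (−pE cosθ₁) = pE(cosθ₁ − cosθ₂).
W = (8.32×10⁻¹¹)(1890)·(cos22° − cos68°) = (1.572×10⁻⁷)·(+0.5526) = 8.689×10⁻⁸ J.

W ≈ 8.69×10⁻⁸ J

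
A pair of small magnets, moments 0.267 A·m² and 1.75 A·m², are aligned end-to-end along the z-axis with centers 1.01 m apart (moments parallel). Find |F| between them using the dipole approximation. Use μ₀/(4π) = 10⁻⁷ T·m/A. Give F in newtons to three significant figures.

F ≈ 2.69×10⁻⁷ N

On-axis B of dipole 1: B = (μ₀/4π)·2m₁/r³. Force on dipole 2: F = m₂·dB/dr.
dB/dr = −(μ₀/4π)·6m₁/r⁴, so |F| = (μ₀/4π)·6m₁m₂/r⁴.
F = 6(10⁻⁷)(0.267)(1.75)/(1.01)⁴ = 2.694×10⁻⁷ N.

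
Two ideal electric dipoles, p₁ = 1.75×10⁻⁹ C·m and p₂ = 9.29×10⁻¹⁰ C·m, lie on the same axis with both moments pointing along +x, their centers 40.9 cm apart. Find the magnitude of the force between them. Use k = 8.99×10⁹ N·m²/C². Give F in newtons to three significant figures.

F ≈ 3.13×10⁻⁶ N

On-axis field of dipole 1 at distance r: E = 2kp₁/r³. Force on dipole 2 is F = p₂·dE/dr (gradient along axis).
dE/dr = −6kp₁/r⁴, so |F| = 6kp₁p₂/r⁴ (attractive for aligned moments).
F = 6(8.99×10⁹)(1.75×10⁻⁹)(9.29×10⁻¹⁰)/(0.409)⁴ = 3.134×10⁻⁶ N.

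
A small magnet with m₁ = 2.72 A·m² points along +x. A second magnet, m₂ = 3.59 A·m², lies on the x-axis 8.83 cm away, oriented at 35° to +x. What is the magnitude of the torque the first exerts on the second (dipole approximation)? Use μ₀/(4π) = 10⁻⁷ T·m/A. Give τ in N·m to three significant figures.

τ ≈ 0.00163 N·m

Dipole B is on the axis of dipole A, so B₁ there is axial: B₁ = (μ₀/4π)·2m₁/r³ along +x.
B₁ = 2(10⁻⁷)(2.72)/(0.0883)³ = 7.902×10⁻⁴ T.
τ = m₂ B₁ sinθ.
τ = (3.59)(7.902×10⁻⁴)·sin35° = 0.001627 N·m.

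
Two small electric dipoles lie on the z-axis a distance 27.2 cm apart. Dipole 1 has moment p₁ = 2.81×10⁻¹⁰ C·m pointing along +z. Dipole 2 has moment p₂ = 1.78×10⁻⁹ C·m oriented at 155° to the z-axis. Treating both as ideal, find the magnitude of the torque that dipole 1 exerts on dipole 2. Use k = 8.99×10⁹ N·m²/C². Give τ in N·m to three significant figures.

τ ≈ 1.89×10⁻⁷ N·m

The second dipole sits on the axis of the first, so the field there is axial: E₁ = 2kp₁/r³ along +z.
E₁ = 2(8.99×10⁹)(2.81×10⁻¹⁰)/(0.272)³ = 251.1 N/C.
Torque on the second dipole: τ = p₂ E₁ sinθ.
τ = (1.78×10⁻⁹)(251.1)·sin155° = 1.889×10⁻⁷ N·m.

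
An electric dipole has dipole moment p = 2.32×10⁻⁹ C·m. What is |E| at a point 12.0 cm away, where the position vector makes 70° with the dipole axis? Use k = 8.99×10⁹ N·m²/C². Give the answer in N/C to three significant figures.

E ≈ 1.40×10⁴ N/C

At angle θ the dipole field magnitude is E = (kp/r³)·√(1 + 3cos²θ).
kp/r³ = (8.99×10⁹)(2.32×10⁻⁹) / (0.120)³ = 1.207×10⁴ N/C.
√(1 + 3cos²70°) = √(1 + 3·0.1170) = √1.3509 ≈ 1.1623.
E ≈ 1.207×10⁴ × 1.162 = 1.403×10⁴ N/C.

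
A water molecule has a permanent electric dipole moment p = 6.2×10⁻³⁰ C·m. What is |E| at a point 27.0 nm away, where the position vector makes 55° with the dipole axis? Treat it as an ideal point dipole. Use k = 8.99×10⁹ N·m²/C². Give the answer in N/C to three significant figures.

E ≈ 3990 N/C

At angle θ the dipole field magnitude is E = (kp/r³)·√(1 + 3cos²θ).
kp/r³ = (8.99×10⁹)(6.20×10⁻³⁰) / (2.70×10⁻⁸)³ = 2832 N/C.
√(1 + 3cos²55°) = √(1 + 3·0.3290) = √1.9870 ≈ 1.4096.
E ≈ 2832 × 1.410 = 3992 N/C.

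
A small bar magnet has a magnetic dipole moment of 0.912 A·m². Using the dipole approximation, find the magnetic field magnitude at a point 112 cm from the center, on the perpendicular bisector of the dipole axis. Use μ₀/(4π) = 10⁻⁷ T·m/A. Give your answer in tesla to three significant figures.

In the equatorial plane B = (μ₀/4π)·m/r³ (half the axial value).
B = (10⁻⁷)·(0.912) / (1.12)³ = 6.491×10⁻⁸ T.

B ≈ 6.49×10⁻⁸ T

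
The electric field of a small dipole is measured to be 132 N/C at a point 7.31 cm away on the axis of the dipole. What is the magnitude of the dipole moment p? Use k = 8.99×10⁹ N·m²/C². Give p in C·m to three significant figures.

p ≈ 2.87×10⁻¹² C·m

On axis E = 2kp/r³, so p = Er³/(2k).
p = (132)·(0.0731)³ / (2·8.99×10⁹) = 2.868×10⁻¹² C·m.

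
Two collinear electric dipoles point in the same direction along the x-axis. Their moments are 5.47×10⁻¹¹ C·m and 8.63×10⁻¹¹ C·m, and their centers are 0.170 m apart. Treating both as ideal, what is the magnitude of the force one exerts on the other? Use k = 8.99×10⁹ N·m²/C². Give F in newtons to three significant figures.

F ≈ 3.05×10⁻⁷ N

On-axis field of dipole 1 at distance r: E = 2kp₁/r³. Force on dipole 2 is F = p₂·dE/dr (gradient along axis).
dE/dr = −6kp₁/r⁴, so |F| = 6kp₁p₂/r⁴ (attractive for aligned moments).
F = 6(8.99×10⁹)(5.47×10⁻¹¹)(8.63×10⁻¹¹)/(0.170)⁴ = 3.049×10⁻⁷ N.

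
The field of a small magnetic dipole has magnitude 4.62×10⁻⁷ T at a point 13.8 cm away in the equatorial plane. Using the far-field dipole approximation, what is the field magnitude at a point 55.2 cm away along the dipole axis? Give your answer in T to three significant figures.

Dipole fields scale as 1/r³ in the far field.
The axial field is twice the equatorial field at the same r, so the geometry factor is 2/1.
B₂ = B₁ · (2/1) · (r₁/r₂)³ = 4.62×10⁻⁷ · 2 · (13.8/55.2)³.
(r₁/r₂)³ = (0.25)³ = 0.01562.
B₂ ≈ 1.444×10⁻⁸ T.

B ≈ 1.44×10⁻⁸ T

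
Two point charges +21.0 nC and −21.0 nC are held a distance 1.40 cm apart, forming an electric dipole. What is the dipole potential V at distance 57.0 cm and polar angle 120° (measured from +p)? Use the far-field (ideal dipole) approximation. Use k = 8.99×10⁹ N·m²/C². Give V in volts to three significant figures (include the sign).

V ≈ -4.07 V

Dipole moment p = qd = (2.10×10⁻⁸ C)(0.0140 m) = 2.94×10⁻¹⁰ C·m.
The dipole potential is V = kp cosθ / r².
V = (8.99×10⁹)(2.94×10⁻¹⁰)·cos120° / (0.570)² = -4.067 V.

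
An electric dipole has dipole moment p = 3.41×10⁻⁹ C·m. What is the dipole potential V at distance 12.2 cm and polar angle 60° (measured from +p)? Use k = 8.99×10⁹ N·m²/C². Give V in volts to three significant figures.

V ≈ 1030 V

The dipole potential is V = kp cosθ / r².
V = (8.99×10⁹)(3.41×10⁻⁹)·cos60° / (0.122)² = 1030 V.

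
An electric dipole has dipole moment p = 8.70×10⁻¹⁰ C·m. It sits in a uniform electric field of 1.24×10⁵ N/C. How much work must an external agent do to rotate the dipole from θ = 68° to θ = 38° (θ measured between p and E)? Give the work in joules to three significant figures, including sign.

W_ext = ΔU = U(θ₂) − U(θ₁) = −pE cosθ₂ − (−pE cosθ₁) = pE(cosθ₁ − cosθ₂).
W = (8.70×10⁻¹⁰)(1.24×10⁵)·(cos68° − cos38°) = (1.079×10⁻⁴)·(-0.4134) = -4.460×10⁻⁵ J.

W ≈ -4.46×10⁻⁵ J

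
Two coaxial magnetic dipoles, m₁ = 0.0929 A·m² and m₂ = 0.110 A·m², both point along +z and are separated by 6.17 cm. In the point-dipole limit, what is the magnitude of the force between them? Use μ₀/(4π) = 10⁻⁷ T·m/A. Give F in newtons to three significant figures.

On-axis B of dipole 1: B = (μ₀/4π)·2m₁/r³. Force on dipole 2: F = m₂·dB/dr.
dB/dr = −(μ₀/4π)·6m₁/r⁴, so |F| = (μ₀/4π)·6m₁m₂/r⁴.
F = 6(10⁻⁷)(0.0929)(0.110)/(0.0617)⁴ = 4.231×10⁻⁴ N.

F ≈ 4.23×10⁻⁴ N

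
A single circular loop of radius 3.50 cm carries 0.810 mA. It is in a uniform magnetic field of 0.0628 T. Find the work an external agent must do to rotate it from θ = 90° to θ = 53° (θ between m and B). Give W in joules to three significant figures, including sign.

Magnetic moment m = IA = Iπa² = (8.10×10⁻⁴)·π·(0.0350)² = 3.117×10⁻⁶ A·m².
W_ext = ΔU = −mB cosθ₂ + mB cosθ₁ = mB(cosθ₁ − cosθ₂).
W = (3.117×10⁻⁶)(0.0628)·(cos90° − cos53°) = (1.957×10⁻⁷)·(-0.6018) = -1.178×10⁻⁷ J.

W ≈ -1.18×10⁻⁷ J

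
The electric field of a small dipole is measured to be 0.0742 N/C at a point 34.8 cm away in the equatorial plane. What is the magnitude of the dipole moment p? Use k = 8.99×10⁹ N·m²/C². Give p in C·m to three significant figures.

In the equatorial plane E = kp/r³, so p = Er³/(k).
p = (0.0742)·(0.348)³ / (8.99×10⁹) = 3.478×10⁻¹³ C·m.

p ≈ 3.48×10⁻¹³ C·m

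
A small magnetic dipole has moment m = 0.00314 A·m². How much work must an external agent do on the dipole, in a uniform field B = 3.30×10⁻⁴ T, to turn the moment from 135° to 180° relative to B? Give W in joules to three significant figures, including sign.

W ≈ 3.03×10⁻⁷ J

W_ext = ΔU = −mB cosθ₂ + mB cosθ₁ = mB(cosθ₁ − cosθ₂).
W = (0.00314)(3.30×10⁻⁴)·(cos135° − cos180°) = (1.036×10⁻⁶)·(+0.2929) = 3.035×10⁻⁷ J.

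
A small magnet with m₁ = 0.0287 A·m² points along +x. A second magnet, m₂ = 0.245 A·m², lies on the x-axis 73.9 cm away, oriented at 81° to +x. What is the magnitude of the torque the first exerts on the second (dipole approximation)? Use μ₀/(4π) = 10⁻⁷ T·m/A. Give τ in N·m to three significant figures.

Dipole B is on the axis of dipole A, so B₁ there is axial: B₁ = (μ₀/4π)·2m₁/r³ along +x.
B₁ = 2(10⁻⁷)(0.0287)/(0.739)³ = 1.422×10⁻⁸ T.
τ = m₂ B₁ sinθ.
τ = (0.245)(1.422×10⁻⁸)·sin81° = 3.442×10⁻⁹ N·m.

τ ≈ 3.44×10⁻⁹ N·m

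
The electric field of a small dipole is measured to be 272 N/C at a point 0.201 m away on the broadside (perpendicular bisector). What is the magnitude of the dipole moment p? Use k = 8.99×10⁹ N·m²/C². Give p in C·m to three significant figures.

In the equatorial plane E = kp/r³, so p = Er³/(k).
p = (272)·(0.201)³ / (8.99×10⁹) = 2.457×10⁻¹⁰ C·m.

p ≈ 2.46×10⁻¹⁰ C·m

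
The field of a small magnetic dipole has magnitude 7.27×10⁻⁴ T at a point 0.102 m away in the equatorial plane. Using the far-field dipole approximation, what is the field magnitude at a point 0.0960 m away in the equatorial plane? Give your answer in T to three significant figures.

Dipole fields scale as 1/r³ in the far field; the geometry is the same at both points.
B₂ = B₁ · (r₁/r₂)³ = 7.27×10⁻⁴ · (0.102/0.0960)³.
(r₁/r₂)³ = (1.062)³ = 1.199.
B₂ ≈ 8.720×10⁻⁴ T.

B ≈ 8.72×10⁻⁴ T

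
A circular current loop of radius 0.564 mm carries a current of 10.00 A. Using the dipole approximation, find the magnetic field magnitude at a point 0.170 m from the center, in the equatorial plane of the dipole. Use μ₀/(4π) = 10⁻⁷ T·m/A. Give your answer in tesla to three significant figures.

Magnetic moment m = IA = Iπa² = (10.0)·π·(5.64×10⁻⁴)² = 9.993×10⁻⁶ A·m².
In the equatorial plane B = (μ₀/4π)·m/r³ (half the axial value).
B = (10⁻⁷)·(9.993×10⁻⁶) / (0.170)³ = 2.034×10⁻¹⁰ T.

B ≈ 2.03×10⁻¹⁰ T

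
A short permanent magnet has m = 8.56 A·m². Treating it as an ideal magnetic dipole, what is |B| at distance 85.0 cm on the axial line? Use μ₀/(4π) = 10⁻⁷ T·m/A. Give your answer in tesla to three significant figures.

B ≈ 2.79×10⁻⁶ T

On axis B = (μ₀/4π)·2m/r³.
B = 2·(10⁻⁷)·(8.56) / (0.850)³ = 2.788×10⁻⁶ T.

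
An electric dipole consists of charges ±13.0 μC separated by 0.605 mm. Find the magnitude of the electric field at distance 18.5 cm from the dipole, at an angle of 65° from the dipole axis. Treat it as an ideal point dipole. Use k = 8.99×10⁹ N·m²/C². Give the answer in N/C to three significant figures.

E ≈ 1.38×10⁴ N/C

Dipole moment p = qd = (1.30×10⁻⁵ C)(6.05×10⁻⁴ m) = 7.865×10⁻⁹ C·m.
At angle θ the dipole field magnitude is E = (kp/r³)·√(1 + 3cos²θ).
kp/r³ = (8.99×10⁹)(7.865×10⁻⁹) / (0.185)³ = 1.117×10⁴ N/C.
√(1 + 3cos²65°) = √(1 + 3·0.1786) = √1.5358 ≈ 1.2393.
E ≈ 1.117×10⁴ × 1.239 = 1.384×10⁴ N/C.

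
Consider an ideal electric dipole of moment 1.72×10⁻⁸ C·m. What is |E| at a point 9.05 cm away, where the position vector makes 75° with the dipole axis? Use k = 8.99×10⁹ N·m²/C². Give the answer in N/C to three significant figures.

At angle θ the dipole field magnitude is E = (kp/r³)·√(1 + 3cos²θ).
kp/r³ = (8.99×10⁹)(1.72×10⁻⁸) / (0.0905)³ = 2.086×10⁵ N/C.
√(1 + 3cos²75°) = √(1 + 3·0.0670) = √1.2010 ≈ 1.0959.
E ≈ 2.086×10⁵ × 1.096 = 2.286×10⁵ N/C.

E ≈ 2.29×10⁵ N/C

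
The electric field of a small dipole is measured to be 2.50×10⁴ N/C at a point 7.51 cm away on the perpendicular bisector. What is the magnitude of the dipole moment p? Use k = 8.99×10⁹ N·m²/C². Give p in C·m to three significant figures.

p ≈ 1.18×10⁻⁹ C·m

In the equatorial plane E = kp/r³, so p = Er³/(k).
p = (2.50×10⁴)·(0.0751)³ / (8.99×10⁹) = 1.178×10⁻⁹ C·m.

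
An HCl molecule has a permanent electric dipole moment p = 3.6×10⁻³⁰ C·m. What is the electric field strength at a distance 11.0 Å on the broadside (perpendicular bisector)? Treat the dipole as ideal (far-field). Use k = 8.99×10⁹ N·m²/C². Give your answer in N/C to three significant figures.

On the perpendicular bisector E = kp/r³ (half the axial value at the same distance).
E = (8.99×10⁹)(3.60×10⁻³⁰) / (1.10×10⁻⁹)³ = 2.432×10⁷ N/C.

E ≈ 2.43×10⁷ N/C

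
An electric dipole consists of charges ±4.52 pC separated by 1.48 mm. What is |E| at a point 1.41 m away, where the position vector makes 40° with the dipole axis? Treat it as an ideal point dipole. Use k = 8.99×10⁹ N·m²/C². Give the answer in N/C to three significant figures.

E ≈ 3.56×10⁻⁵ N/C

Dipole moment p = qd = (4.52×10⁻¹² C)(0.00148 m) = 6.69×10⁻¹⁵ C·m.
At angle θ the dipole field magnitude is E = (kp/r³)·√(1 + 3cos²θ).
kp/r³ = (8.99×10⁹)(6.69×10⁻¹⁵) / (1.41)³ = 2.145×10⁻⁵ N/C.
√(1 + 3cos²40°) = √(1 + 3·0.5868) = √2.7605 ≈ 1.6615.
E ≈ 2.145×10⁻⁵ × 1.661 = 3.565×10⁻⁵ N/C.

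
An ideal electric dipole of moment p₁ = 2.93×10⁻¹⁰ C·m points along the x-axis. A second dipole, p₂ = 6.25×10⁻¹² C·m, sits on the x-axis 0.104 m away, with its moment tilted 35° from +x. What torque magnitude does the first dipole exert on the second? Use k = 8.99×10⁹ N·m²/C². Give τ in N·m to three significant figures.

The second dipole sits on the axis of the first, so the field there is axial: E₁ = 2kp₁/r³ along +x.
E₁ = 2(8.99×10⁹)(2.93×10⁻¹⁰)/(0.104)³ = 4683 N/C.
Torque on the second dipole: τ = p₂ E₁ sinθ.
τ = (6.25×10⁻¹²)(4683)·sin35° = 1.679×10⁻⁸ N·m.

τ ≈ 1.68×10⁻⁸ N·m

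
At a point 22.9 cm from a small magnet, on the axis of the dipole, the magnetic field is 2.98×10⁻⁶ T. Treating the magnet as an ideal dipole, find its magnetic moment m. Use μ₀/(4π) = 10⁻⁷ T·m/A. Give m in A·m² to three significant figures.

On axis B = (μ₀/4π)·2m/r³, so m = Br³·4π/(μ₀·2).
m = (2.98×10⁻⁶)·(0.229)³ / (2·10⁻⁷) = 0.1789 A·m².

m ≈ 0.179 A·m²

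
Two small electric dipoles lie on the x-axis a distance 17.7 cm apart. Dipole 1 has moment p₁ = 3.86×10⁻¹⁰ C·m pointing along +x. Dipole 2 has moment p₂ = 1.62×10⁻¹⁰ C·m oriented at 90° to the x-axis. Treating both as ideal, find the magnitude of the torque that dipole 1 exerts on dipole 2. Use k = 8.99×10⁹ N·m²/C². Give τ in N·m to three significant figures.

The second dipole sits on the axis of the first, so the field there is axial: E₁ = 2kp₁/r³ along +x.
E₁ = 2(8.99×10⁹)(3.86×10⁻¹⁰)/(0.177)³ = 1252 N/C.
Torque on the second dipole: τ = p₂ E₁ sinθ.
τ = (1.62×10⁻¹⁰)(1252)·sin90° = 2.028×10⁻⁷ N·m.

τ ≈ 2.03×10⁻⁷ N·m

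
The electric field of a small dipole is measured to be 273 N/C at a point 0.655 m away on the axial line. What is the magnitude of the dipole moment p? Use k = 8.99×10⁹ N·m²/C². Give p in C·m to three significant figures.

p ≈ 4.27×10⁻⁹ C·m

On axis E = 2kp/r³, so p = Er³/(2k).
p = (273)·(0.655)³ / (2·8.99×10⁹) = 4.267×10⁻⁹ C·m.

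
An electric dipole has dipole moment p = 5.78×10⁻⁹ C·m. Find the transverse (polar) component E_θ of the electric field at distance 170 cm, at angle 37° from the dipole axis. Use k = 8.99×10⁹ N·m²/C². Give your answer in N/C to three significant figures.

E_θ ≈ 6.37 N/C

For a dipole, E_θ = (kp sinθ)/r³.
kp/r³ = (8.99×10⁹)(5.78×10⁻⁹)/(1.70)³ = 10.58 N/C.
E_θ = 10.58·sin37° = 6.365 N/C.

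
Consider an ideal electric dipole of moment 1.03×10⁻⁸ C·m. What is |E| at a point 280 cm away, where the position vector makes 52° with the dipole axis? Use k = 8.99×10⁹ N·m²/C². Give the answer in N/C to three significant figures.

At angle θ the dipole field magnitude is E = (kp/r³)·√(1 + 3cos²θ).
kp/r³ = (8.99×10⁹)(1.03×10⁻⁸) / (2.80)³ = 4.218 N/C.
√(1 + 3cos²52°) = √(1 + 3·0.3790) = √2.1371 ≈ 1.4619.
E ≈ 4.218 × 1.462 = 6.166 N/C.

E ≈ 6.17 N/C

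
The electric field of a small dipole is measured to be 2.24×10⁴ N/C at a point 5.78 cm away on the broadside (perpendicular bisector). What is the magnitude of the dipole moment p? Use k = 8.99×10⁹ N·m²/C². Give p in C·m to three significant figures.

p ≈ 4.81×10⁻¹⁰ C·m

In the equatorial plane E = kp/r³, so p = Er³/(k).
p = (2.24×10⁴)·(0.0578)³ / (8.99×10⁹) = 4.811×10⁻¹⁰ C·m.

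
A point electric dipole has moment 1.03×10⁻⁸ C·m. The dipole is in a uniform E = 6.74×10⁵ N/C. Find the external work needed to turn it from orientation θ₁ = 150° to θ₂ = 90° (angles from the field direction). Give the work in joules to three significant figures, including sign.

W_ext = ΔU = U(θ₂) − U(θ₁) = −pE cosθ₂ − (−pE cosθ₁) = pE(cosθ₁ − cosθ₂).
W = (1.03×10⁻⁸)(6.74×10⁵)·(cos150° − cos90°) = (0.006942)·(-0.8660) = -0.006012 J.

W ≈ -0.00601 J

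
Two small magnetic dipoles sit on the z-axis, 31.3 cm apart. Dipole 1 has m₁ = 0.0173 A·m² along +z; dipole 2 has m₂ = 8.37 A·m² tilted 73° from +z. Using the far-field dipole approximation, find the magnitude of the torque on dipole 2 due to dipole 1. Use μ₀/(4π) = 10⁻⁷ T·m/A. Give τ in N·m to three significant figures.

τ ≈ 9.03×10⁻⁷ N·m

Dipole B is on the axis of dipole A, so B₁ there is axial: B₁ = (μ₀/4π)·2m₁/r³ along +z.
B₁ = 2(10⁻⁷)(0.0173)/(0.313)³ = 1.128×10⁻⁷ T.
τ = m₂ B₁ sinθ.
τ = (8.37)(1.128×10⁻⁷)·sin73° = 9.032×10⁻⁷ N·m.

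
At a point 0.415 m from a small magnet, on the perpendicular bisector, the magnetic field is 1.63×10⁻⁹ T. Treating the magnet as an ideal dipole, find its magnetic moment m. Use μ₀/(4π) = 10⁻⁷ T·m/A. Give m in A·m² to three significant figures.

In the equatorial plane B = (μ₀/4π)·m/r³, so m = Br³·4π/(μ₀).
m = (1.63×10⁻⁹)·(0.415)³ / (10⁻⁷) = 0.001165 A·m².

m ≈ 0.00117 A·m²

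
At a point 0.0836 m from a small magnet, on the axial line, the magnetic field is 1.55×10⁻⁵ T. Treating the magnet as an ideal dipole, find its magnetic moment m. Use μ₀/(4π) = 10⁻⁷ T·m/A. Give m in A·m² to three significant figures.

On axis B = (μ₀/4π)·2m/r³, so m = Br³·4π/(μ₀·2).
m = (1.55×10⁻⁵)·(0.0836)³ / (2·10⁻⁷) = 0.04528 A·m².

m ≈ 0.0453 A·m²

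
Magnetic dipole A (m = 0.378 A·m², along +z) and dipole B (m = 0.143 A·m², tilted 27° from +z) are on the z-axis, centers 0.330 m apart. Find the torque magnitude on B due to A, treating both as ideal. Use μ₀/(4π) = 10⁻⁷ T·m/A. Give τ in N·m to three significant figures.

Dipole B is on the axis of dipole A, so B₁ there is axial: B₁ = (μ₀/4π)·2m₁/r³ along +z.
B₁ = 2(10⁻⁷)(0.378)/(0.330)³ = 2.104×10⁻⁶ T.
τ = m₂ B₁ sinθ.
τ = (0.143)(2.104×10⁻⁶)·sin27° = 1.366×10⁻⁷ N·m.

τ ≈ 1.37×10⁻⁷ N·m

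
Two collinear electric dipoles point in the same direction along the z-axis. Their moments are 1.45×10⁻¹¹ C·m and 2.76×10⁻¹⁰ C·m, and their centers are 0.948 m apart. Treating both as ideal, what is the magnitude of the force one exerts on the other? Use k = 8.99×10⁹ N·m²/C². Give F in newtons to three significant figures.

On-axis field of dipole 1 at distance r: E = 2kp₁/r³. Force on dipole 2 is F = p₂·dE/dr (gradient along axis).
dE/dr = −6kp₁/r⁴, so |F| = 6kp₁p₂/r⁴ (attractive for aligned moments).
F = 6(8.99×10⁹)(1.45×10⁻¹¹)(2.76×10⁻¹⁰)/(0.948)⁴ = 2.673×10⁻¹⁰ N.

F ≈ 2.67×10⁻¹⁰ N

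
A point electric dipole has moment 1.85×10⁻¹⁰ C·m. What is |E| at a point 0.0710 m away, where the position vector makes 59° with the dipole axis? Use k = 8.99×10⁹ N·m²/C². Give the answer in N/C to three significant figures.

E ≈ 6230 N/C

At angle θ the dipole field magnitude is E = (kp/r³)·√(1 + 3cos²θ).
kp/r³ = (8.99×10⁹)(1.85×10⁻¹⁰) / (0.0710)³ = 4647 N/C.
√(1 + 3cos²59°) = √(1 + 3·0.2653) = √1.7958 ≈ 1.3401.
E ≈ 4647 × 1.340 = 6227 N/C.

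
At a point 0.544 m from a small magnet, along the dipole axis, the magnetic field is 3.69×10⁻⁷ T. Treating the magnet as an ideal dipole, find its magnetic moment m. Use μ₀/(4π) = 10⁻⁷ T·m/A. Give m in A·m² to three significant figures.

m ≈ 0.297 A·m²

On axis B = (μ₀/4π)·2m/r³, so m = Br³·4π/(μ₀·2).
m = (3.69×10⁻⁷)·(0.544)³ / (2·10⁻⁷) = 0.2970 A·m².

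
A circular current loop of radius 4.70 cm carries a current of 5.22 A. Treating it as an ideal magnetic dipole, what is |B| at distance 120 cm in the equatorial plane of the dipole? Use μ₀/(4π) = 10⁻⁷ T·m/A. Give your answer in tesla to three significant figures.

Magnetic moment m = IA = Iπa² = (5.22)·π·(0.0470)² = 0.03623 A·m².
In the equatorial plane B = (μ₀/4π)·m/r³ (half the axial value).
B = (10⁻⁷)·(0.03623) / (1.20)³ = 2.097×10⁻⁹ T.

B ≈ 2.10×10⁻⁹ T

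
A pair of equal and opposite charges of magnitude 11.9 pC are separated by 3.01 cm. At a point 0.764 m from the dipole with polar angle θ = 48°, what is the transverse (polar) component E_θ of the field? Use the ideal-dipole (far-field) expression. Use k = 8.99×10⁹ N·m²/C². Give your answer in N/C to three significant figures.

Dipole moment p = qd = (1.19×10⁻¹¹ C)(0.0301 m) = 3.582×10⁻¹³ C·m.
For a dipole, E_θ = (kp sinθ)/r³.
kp/r³ = (8.99×10⁹)(3.582×10⁻¹³)/(0.764)³ = 0.007221 N/C.
E_θ = 0.007221·sin48° = 0.005366 N/C.

E_θ ≈ 0.00537 N/C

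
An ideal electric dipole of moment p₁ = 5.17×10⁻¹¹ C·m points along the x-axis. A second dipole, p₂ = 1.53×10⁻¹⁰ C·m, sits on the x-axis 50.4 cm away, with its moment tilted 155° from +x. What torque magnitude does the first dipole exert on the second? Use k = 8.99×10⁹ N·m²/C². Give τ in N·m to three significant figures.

τ ≈ 4.69×10⁻¹⁰ N·m

The second dipole sits on the axis of the first, so the field there is axial: E₁ = 2kp₁/r³ along +x.
E₁ = 2(8.99×10⁹)(5.17×10⁻¹¹)/(0.504)³ = 7.261 N/C.
Torque on the second dipole: τ = p₂ E₁ sinθ.
τ = (1.53×10⁻¹⁰)(7.261)·sin155° = 4.695×10⁻¹⁰ N·m.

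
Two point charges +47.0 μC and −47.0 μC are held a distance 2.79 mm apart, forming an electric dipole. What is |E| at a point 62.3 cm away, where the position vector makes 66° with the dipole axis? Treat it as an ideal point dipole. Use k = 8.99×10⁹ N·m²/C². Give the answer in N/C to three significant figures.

Dipole moment p = qd = (4.70×10⁻⁵ C)(0.00279 m) = 1.311×10⁻⁷ C·m.
At angle θ the dipole field magnitude is E = (kp/r³)·√(1 + 3cos²θ).
kp/r³ = (8.99×10⁹)(1.311×10⁻⁷) / (0.623)³ = 4874 N/C.
√(1 + 3cos²66°) = √(1 + 3·0.1654) = √1.4963 ≈ 1.2232.
E ≈ 4874 × 1.223 = 5962 N/C.

E ≈ 5960 N/C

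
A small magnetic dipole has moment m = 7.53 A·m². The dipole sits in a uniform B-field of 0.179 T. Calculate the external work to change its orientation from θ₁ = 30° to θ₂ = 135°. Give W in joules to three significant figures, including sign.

W_ext = ΔU = −mB cosθ₂ + mB cosθ₁ = mB(cosθ₁ − cosθ₂).
W = (7.53)(0.179)·(cos30° − cos135°) = (1.348)·(+1.5731) = 2.120 J.

W ≈ 2.12 J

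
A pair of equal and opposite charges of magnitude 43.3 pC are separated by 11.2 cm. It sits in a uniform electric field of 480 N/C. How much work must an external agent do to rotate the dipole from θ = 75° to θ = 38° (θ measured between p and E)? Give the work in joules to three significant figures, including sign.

Dipole moment p = qd = (4.33×10⁻¹¹ C)(0.112 m) = 4.85×10⁻¹² C·m.
W_ext = ΔU = U(θ₂) − U(θ₁) = −pE cosθ₂ − (−pE cosθ₁) = pE(cosθ₁ − cosθ₂).
W = (4.85×10⁻¹²)(480)·(cos75° − cos38°) = (2.328×10⁻⁹)·(-0.5292) = -1.232×10⁻⁹ J.

W ≈ -1.23×10⁻⁹ J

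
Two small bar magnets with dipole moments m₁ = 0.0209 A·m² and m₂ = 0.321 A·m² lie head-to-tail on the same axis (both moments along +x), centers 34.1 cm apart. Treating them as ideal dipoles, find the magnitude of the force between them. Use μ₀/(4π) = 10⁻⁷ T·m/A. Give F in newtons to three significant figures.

On-axis B of dipole 1: B = (μ₀/4π)·2m₁/r³. Force on dipole 2: F = m₂·dB/dr.
dB/dr = −(μ₀/4π)·6m₁/r⁴, so |F| = (μ₀/4π)·6m₁m₂/r⁴.
F = 6(10⁻⁷)(0.0209)(0.321)/(0.341)⁴ = 2.977×10⁻⁷ N.

F ≈ 2.98×10⁻⁷ N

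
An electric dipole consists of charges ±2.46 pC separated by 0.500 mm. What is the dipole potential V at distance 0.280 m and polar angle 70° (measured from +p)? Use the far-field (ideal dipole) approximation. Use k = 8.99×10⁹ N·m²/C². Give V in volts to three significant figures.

Dipole moment p = qd = (2.46×10⁻¹² C)(5.00×10⁻⁴ m) = 1.23×10⁻¹⁵ C·m.
The dipole potential is V = kp cosθ / r².
V = (8.99×10⁹)(1.23×10⁻¹⁵)·cos70° / (0.280)² = 4.824×10⁻⁵ V.

V ≈ 4.82×10⁻⁵ V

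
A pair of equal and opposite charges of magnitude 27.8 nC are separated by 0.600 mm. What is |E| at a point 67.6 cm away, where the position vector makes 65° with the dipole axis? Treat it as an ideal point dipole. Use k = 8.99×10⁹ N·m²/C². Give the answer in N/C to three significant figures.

E ≈ 0.602 N/C

Dipole moment p = qd = (2.78×10⁻⁸ C)(6.00×10⁻⁴ m) = 1.668×10⁻¹¹ C·m.
At angle θ the dipole field magnitude is E = (kp/r³)·√(1 + 3cos²θ).
kp/r³ = (8.99×10⁹)(1.668×10⁻¹¹) / (0.676)³ = 0.4854 N/C.
√(1 + 3cos²65°) = √(1 + 3·0.1786) = √1.5358 ≈ 1.2393.
E ≈ 0.4854 × 1.239 = 0.6016 N/C.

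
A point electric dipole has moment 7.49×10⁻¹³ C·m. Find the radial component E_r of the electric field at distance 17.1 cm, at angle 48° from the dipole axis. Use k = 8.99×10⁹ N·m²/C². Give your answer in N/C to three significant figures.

For a dipole, E_r = (2kp cosθ)/r³.
kp/r³ = (8.99×10⁹)(7.49×10⁻¹³)/(0.171)³ = 1.347 N/C.
E_r = 2·1.347·cos48° = 1.802 N/C.

E_r ≈ 1.80 N/C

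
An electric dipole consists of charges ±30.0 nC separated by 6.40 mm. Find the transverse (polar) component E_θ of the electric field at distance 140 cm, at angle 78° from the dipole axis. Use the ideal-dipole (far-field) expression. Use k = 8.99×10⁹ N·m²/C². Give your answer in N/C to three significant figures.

E_θ ≈ 0.615 N/C

Dipole moment p = qd = (3.00×10⁻⁸ C)(0.00640 m) = 1.92×10⁻¹⁰ C·m.
For a dipole, E_θ = (kp sinθ)/r³.
kp/r³ = (8.99×10⁹)(1.92×10⁻¹⁰)/(1.40)³ = 0.6290 N/C.
E_θ = 0.6290·sin78° = 0.6153 N/C.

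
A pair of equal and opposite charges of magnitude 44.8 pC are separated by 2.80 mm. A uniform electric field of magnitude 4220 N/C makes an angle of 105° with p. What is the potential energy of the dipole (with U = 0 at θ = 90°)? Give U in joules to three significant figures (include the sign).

Dipole moment p = qd = (4.48×10⁻¹¹ C)(0.00280 m) = 1.254×10⁻¹³ C·m.
U = −p·E = −pE cosθ.
U = −(1.254×10⁻¹³)(4220)·cos105° = 1.370×10⁻¹⁰ J.

U ≈ 1.37×10⁻¹⁰ J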